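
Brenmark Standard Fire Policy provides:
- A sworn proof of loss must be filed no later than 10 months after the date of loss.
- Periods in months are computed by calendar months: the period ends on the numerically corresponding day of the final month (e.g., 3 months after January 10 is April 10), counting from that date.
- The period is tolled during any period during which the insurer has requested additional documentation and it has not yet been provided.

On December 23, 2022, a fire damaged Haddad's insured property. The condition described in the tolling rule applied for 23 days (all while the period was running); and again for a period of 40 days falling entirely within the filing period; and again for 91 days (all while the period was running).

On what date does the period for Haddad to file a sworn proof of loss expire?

March 25, 2024

10 months after December 23, 2022 is October 23, 2023.
Tolling adds 23 days: October 23, 2023 + 23 days = November 15, 2023.
Tolling adds 40 days: November 15, 2023 + 40 days = December 25, 2023.
Tolling adds 91 days: December 25, 2023 + 91 days = March 25, 2024.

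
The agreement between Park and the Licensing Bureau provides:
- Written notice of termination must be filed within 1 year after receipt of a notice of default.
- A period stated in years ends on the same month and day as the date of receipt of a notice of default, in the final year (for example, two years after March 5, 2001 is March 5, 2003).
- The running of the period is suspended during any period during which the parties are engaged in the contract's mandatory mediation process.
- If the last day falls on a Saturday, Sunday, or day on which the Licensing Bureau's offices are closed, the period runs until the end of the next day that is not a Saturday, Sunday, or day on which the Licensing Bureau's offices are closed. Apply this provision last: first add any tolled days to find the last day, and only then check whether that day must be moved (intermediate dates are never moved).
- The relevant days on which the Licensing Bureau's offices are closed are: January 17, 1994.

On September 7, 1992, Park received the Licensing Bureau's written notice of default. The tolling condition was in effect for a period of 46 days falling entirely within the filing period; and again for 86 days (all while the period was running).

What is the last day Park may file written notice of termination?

1 year after September 7, 1992 is September 7, 1993.
Tolling adds 46 days: September 7, 1993 + 46 days = October 23, 1993.
Tolling adds 86 days: October 23, 1993 + 86 days = January 17, 1994.
January 17, 1994 is a listed holiday. The next qualifying day is January 18, 1994.

January 18, 1994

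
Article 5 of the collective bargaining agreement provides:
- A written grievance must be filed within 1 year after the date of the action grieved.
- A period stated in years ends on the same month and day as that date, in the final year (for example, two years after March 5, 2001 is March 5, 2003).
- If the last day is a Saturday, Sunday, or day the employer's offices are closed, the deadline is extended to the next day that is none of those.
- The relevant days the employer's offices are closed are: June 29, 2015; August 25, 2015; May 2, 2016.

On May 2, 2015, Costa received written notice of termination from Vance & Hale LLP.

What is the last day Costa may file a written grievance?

May 3, 2016

1 year after May 2, 2015 is May 2, 2016.
May 2, 2016 is a listed holiday. The next qualifying day is May 3, 2016.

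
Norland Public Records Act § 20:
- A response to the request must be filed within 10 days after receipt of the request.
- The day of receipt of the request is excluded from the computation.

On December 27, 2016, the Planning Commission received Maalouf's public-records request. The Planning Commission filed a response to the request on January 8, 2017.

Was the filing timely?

No

10 days after December 27, 2016 is January 6, 2017.
The deadline is January 6, 2017; the filing on January 8, 2017 is after that date.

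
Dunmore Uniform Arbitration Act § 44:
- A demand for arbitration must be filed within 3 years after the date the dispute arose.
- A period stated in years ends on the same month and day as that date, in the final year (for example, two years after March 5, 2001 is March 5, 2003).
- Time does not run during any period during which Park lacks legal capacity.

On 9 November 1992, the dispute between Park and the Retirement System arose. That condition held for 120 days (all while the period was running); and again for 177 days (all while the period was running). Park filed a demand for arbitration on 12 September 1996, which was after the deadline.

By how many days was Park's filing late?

11 days

3 years after 9 November 1992 is November 9, 1995.
Tolling adds 120 days: November 9, 1995 + 120 days = March 8, 1996.
Tolling adds 177 days: March 8, 1996 + 177 days = September 1, 1996.
The deadline is September 1, 1996; from September 1, 1996 to September 12, 1996 is 11 days.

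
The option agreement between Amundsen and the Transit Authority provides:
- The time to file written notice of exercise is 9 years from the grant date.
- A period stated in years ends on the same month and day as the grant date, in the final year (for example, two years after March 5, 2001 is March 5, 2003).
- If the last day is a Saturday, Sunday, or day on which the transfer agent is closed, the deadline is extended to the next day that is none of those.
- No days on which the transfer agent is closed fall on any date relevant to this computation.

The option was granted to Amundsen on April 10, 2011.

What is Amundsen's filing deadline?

9 years after April 10, 2011 is April 10, 2020.
April 10, 2020 is a Friday and not a day on which the transfer agent is closed, so no extension applies.

April 10, 2020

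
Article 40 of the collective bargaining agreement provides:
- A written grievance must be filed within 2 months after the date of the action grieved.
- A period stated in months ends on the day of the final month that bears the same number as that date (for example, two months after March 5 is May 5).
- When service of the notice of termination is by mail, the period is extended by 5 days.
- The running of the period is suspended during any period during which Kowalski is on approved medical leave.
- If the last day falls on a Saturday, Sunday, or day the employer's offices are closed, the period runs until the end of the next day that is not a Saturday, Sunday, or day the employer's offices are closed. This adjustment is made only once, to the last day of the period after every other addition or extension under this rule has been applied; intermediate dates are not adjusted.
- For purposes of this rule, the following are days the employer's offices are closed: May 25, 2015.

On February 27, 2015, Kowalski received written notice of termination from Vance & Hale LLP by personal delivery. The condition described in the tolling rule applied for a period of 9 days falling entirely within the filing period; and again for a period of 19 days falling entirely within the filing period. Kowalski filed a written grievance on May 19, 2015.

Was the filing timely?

Yes

2 months after February 27, 2015 is April 27, 2015.
Service was not by mail, so no mail extension applies.
Tolling adds 9 days: April 27, 2015 + 9 days = May 6, 2015.
Tolling adds 19 days: May 6, 2015 + 19 days = May 25, 2015.
May 25, 2015 is a listed holiday. The next qualifying day is May 26, 2015.
The deadline is May 26, 2015; the filing on May 19, 2015 is on or before that date.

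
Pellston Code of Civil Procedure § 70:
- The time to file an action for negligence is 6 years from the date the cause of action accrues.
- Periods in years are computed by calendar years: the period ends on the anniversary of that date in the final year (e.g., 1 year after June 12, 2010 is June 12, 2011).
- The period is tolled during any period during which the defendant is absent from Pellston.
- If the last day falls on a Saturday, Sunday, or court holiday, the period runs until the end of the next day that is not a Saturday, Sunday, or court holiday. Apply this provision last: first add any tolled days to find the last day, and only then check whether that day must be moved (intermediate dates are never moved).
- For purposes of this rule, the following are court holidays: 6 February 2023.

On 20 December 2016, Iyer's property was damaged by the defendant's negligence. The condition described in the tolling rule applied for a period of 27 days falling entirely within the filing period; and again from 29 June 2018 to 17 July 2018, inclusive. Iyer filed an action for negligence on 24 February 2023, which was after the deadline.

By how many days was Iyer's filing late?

6 years after 20 December 2016 is December 20, 2022.
Tolling adds 27 days: December 20, 2022 + 27 days = January 16, 2023.
From June 29, 2018 through July 17, 2018 inclusive is 19 days; tolling adds 19 days: January 16, 2023 + 19 days = February 4, 2023.
February 4, 2023 is Saturday; February 5, 2023 is Sunday; February 6, 2023 is a listed holiday. The next qualifying day is February 7, 2023.
The deadline is February 7, 2023; from February 7, 2023 to February 24, 2023 is 17 days.

17 days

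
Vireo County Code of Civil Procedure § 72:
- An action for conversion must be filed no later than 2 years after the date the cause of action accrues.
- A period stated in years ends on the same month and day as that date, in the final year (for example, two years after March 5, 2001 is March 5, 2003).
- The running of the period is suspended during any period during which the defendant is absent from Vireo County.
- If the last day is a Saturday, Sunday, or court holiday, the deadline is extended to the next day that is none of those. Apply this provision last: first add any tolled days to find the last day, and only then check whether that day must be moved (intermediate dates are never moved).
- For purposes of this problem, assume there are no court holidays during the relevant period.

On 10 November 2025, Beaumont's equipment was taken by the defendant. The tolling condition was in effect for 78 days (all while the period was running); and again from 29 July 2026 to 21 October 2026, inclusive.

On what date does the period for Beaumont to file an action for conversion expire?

April 21, 2028

2 years after 10 November 2025 is November 10, 2027.
Tolling adds 78 days: November 10, 2027 + 78 days = January 27, 2028.
From July 29, 2026 through October 21, 2026 inclusive is 85 days; tolling adds 85 days: January 27, 2028 + 85 days = April 21, 2028.
April 21, 2028 is a Friday and not a court holiday, so no extension applies.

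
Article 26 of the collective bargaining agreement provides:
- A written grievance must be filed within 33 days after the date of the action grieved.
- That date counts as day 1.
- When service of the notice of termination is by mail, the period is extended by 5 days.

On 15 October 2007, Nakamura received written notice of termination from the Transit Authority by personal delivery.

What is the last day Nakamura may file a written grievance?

November 16, 2007

Counting 15 October 2007 as day 1, day 33 is November 16, 2007.
Service was not by mail, so no mail extension applies.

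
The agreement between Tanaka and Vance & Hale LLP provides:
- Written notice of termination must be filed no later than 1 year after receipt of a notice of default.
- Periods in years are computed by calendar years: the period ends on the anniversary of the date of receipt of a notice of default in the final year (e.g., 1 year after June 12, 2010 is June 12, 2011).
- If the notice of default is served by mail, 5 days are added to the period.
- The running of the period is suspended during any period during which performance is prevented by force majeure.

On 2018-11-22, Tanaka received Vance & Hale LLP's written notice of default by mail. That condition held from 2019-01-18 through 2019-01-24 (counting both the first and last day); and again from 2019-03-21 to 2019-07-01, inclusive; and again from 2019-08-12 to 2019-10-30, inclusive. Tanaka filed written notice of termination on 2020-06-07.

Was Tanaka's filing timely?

1 year after 2018-11-22 is November 22, 2019.
Service was by mail, adding 5 days: November 22, 2019 + 5 days = November 27, 2019.
From January 18, 2019 through January 24, 2019 inclusive is 7 days; tolling adds 7 days: November 27, 2019 + 7 days = December 4, 2019.
From March 21, 2019 through July 1, 2019 inclusive is 103 days; tolling adds 103 days: December 4, 2019 + 103 days = March 16, 2020.
From August 12, 2019 through October 30, 2019 inclusive is 80 days; tolling adds 80 days: March 16, 2020 + 80 days = June 4, 2020.
The deadline is June 4, 2020; the filing on June 7, 2020 is after that date.

No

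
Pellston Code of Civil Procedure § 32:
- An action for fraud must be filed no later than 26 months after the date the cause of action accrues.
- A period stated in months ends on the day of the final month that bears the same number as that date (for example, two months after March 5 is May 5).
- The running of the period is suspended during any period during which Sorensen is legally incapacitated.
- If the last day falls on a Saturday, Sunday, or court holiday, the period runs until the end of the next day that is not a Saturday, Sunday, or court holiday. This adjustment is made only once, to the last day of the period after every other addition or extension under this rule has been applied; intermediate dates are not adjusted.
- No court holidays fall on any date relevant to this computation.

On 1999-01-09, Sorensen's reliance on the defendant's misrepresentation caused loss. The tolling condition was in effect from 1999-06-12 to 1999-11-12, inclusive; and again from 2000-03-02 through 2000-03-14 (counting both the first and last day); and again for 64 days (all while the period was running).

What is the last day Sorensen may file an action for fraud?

26 months after 1999-01-09 is March 9, 2001.
From June 12, 1999 through November 12, 1999 inclusive is 154 days; tolling adds 154 days: March 9, 2001 + 154 days = August 10, 2001.
From March 2, 2000 through March 14, 2000 inclusive is 13 days; tolling adds 13 days: August 10, 2001 + 13 days = August 23, 2001.
Tolling adds 64 days: August 23, 2001 + 64 days = October 26, 2001.
October 26, 2001 is a Friday and not a court holiday, so no extension applies.

October 26, 2001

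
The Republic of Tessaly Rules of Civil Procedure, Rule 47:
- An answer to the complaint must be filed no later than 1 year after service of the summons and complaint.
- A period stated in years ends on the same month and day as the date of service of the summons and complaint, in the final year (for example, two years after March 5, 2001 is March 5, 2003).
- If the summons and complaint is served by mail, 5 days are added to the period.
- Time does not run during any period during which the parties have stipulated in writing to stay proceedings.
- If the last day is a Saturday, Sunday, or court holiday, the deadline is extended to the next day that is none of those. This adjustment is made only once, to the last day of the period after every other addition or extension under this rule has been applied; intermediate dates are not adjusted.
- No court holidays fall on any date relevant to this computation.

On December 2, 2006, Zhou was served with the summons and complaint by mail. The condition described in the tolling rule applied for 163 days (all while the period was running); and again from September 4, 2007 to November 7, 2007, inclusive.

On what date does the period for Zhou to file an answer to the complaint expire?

1 year after December 2, 2006 is December 2, 2007.
Service was by mail, adding 5 days: December 2, 2007 + 5 days = December 7, 2007.
Tolling adds 163 days: December 7, 2007 + 163 days = May 18, 2008.
From September 4, 2007 through November 7, 2007 inclusive is 65 days; tolling adds 65 days: May 18, 2008 + 65 days = July 22, 2008.
July 22, 2008 is a Tuesday and not a court holiday, so no extension applies.

July 22, 2008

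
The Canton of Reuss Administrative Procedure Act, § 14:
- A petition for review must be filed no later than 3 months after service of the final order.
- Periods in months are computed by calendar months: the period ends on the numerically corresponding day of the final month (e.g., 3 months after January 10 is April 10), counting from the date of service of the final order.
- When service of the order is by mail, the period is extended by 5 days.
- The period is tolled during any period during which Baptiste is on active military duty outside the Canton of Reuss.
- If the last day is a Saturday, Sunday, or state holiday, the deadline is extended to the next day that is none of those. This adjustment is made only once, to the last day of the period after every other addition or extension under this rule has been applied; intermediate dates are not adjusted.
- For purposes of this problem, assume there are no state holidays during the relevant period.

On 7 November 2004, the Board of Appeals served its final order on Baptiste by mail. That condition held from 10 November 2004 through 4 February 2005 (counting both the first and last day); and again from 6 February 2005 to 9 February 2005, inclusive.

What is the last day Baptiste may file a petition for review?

May 16, 2005

3 months after 7 November 2004 is February 7, 2005.
Service was by mail, adding 5 days: February 7, 2005 + 5 days = February 12, 2005.
From November 10, 2004 through February 4, 2005 inclusive is 87 days; tolling adds 87 days: February 12, 2005 + 87 days = May 10, 2005.
From February 6, 2005 through February 9, 2005 inclusive is 4 days; tolling adds 4 days: May 10, 2005 + 4 days = May 14, 2005.
May 14, 2005 is Saturday; May 15, 2005 is Sunday. The next qualifying day is May 16, 2005.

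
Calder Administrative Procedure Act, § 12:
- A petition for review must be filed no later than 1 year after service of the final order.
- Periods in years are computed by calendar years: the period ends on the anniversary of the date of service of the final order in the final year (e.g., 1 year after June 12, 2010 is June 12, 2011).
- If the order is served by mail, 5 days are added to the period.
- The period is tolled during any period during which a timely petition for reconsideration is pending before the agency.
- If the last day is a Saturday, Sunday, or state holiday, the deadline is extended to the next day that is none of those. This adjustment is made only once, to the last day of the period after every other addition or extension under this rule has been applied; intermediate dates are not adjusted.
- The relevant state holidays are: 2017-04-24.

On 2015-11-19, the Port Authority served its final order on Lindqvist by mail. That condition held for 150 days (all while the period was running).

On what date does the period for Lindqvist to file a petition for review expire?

April 25, 2017

1 year after 2015-11-19 is November 19, 2016.
Service was by mail, adding 5 days: November 19, 2016 + 5 days = November 24, 2016.
Tolling adds 150 days: November 24, 2016 + 150 days = April 23, 2017.
April 23, 2017 is Sunday; April 24, 2017 is a listed holiday. The next qualifying day is April 25, 2017.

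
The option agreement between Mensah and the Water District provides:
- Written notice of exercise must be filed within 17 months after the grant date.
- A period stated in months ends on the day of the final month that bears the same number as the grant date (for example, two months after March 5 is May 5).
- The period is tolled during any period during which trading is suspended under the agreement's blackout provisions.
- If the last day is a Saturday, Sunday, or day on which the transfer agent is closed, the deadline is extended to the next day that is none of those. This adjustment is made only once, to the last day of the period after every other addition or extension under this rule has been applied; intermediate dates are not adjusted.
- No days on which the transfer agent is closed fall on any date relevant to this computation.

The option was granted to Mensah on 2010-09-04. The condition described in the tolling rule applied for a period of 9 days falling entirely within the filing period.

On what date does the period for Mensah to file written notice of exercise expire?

17 months after 2010-09-04 is February 4, 2012.
Tolling adds 9 days: February 4, 2012 + 9 days = February 13, 2012.
February 13, 2012 is a Monday and not a day on which the transfer agent is closed, so no extension applies.

February 13, 2012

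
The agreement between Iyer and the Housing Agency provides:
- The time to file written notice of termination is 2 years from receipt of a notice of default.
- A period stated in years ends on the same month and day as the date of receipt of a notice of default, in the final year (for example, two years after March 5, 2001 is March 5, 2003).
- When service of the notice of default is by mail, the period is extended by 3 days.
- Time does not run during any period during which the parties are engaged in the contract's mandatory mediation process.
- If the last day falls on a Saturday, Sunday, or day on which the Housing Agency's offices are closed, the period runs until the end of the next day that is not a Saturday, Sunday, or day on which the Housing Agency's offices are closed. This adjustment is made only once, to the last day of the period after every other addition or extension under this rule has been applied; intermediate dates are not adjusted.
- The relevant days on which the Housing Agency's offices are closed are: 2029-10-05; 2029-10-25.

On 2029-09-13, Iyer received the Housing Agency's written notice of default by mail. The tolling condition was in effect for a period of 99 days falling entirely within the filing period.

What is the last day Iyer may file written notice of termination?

2 years after 2029-09-13 is September 13, 2031.
Service was by mail, adding 3 days: September 13, 2031 + 3 days = September 16, 2031.
Tolling adds 99 days: September 16, 2031 + 99 days = December 24, 2031.
December 24, 2031 is a Wednesday and not a day on which the Housing Agency's offices are closed, so no extension applies.

December 24, 2031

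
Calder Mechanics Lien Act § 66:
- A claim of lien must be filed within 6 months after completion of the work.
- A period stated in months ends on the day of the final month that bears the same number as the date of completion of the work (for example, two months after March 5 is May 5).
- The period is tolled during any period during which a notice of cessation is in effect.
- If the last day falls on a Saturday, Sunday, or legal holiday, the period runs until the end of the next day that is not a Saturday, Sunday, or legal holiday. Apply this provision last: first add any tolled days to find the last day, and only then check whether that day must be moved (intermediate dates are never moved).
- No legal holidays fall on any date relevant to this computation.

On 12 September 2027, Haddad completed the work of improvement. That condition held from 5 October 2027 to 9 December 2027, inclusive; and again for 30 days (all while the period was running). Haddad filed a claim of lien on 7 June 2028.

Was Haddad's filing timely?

Yes

6 months after 12 September 2027 is March 12, 2028.
From October 5, 2027 through December 9, 2027 inclusive is 66 days; tolling adds 66 days: March 12, 2028 + 66 days = May 17, 2028.
Tolling adds 30 days: May 17, 2028 + 30 days = June 16, 2028.
June 16, 2028 is a Friday and not a legal holiday, so no extension applies.
The deadline is June 16, 2028; the filing on June 7, 2028 is on or before that date.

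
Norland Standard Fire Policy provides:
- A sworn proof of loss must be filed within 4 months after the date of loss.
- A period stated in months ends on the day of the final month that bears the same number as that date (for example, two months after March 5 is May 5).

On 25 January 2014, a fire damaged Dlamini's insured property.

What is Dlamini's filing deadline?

4 months after 25 January 2014 is May 25, 2014.

May 25, 2014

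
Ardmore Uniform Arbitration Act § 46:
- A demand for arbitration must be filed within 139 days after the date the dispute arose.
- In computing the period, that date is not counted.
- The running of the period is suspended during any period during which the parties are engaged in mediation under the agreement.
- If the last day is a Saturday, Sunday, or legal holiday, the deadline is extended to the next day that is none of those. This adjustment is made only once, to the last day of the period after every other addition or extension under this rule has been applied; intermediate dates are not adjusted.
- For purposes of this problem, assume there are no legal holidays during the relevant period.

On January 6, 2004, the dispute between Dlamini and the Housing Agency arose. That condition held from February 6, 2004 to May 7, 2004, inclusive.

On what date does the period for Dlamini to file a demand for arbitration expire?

August 24, 2004

139 days after January 6, 2004 is May 24, 2004.
From February 6, 2004 through May 7, 2004 inclusive is 92 days; tolling adds 92 days: May 24, 2004 + 92 days = August 24, 2004.
August 24, 2004 is a Tuesday and not a legal holiday, so no extension applies.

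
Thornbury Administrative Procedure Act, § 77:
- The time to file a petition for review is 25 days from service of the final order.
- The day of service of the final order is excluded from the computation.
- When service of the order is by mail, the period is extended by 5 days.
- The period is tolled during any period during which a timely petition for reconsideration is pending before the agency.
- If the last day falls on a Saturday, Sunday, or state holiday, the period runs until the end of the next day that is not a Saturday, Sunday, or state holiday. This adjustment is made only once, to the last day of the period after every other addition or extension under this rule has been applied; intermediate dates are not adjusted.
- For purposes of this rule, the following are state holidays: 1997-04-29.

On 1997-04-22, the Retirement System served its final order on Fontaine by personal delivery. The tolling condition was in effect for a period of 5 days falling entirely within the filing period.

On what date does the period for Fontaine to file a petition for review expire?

25 days after 1997-04-22 is May 17, 1997.
Service was not by mail, so no mail extension applies.
Tolling adds 5 days: May 17, 1997 + 5 days = May 22, 1997.
May 22, 1997 is a Thursday and not a state holiday, so no extension applies.

May 22, 1997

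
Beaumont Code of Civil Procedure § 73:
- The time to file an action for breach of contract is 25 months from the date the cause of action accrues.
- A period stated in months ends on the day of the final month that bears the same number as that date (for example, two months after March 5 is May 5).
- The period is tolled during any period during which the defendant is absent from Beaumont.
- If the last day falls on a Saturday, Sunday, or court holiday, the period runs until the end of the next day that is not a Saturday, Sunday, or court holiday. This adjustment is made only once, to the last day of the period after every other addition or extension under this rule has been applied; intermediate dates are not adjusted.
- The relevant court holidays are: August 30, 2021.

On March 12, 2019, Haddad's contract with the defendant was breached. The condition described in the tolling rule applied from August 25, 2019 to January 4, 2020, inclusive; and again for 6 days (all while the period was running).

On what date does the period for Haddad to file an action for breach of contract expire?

25 months after March 12, 2019 is April 12, 2021.
From August 25, 2019 through January 4, 2020 inclusive is 133 days; tolling adds 133 days: April 12, 2021 + 133 days = August 23, 2021.
Tolling adds 6 days: August 23, 2021 + 6 days = August 29, 2021.
August 29, 2021 is Sunday; August 30, 2021 is a listed holiday. The next qualifying day is August 31, 2021.

August 31, 2021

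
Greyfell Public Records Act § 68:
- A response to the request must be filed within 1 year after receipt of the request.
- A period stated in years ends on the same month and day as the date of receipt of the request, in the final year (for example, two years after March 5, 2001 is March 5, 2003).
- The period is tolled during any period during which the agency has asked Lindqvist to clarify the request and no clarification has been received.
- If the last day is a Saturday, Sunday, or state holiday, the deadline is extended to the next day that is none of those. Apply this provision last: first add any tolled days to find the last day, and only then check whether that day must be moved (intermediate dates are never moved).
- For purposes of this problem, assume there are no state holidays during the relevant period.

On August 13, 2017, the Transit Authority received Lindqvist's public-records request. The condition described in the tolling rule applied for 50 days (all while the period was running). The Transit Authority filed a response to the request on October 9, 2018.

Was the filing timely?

No

1 year after August 13, 2017 is August 13, 2018.
Tolling adds 50 days: August 13, 2018 + 50 days = October 2, 2018.
October 2, 2018 is a Tuesday and not a state holiday, so no extension applies.
The deadline is October 2, 2018; the filing on October 9, 2018 is after that date.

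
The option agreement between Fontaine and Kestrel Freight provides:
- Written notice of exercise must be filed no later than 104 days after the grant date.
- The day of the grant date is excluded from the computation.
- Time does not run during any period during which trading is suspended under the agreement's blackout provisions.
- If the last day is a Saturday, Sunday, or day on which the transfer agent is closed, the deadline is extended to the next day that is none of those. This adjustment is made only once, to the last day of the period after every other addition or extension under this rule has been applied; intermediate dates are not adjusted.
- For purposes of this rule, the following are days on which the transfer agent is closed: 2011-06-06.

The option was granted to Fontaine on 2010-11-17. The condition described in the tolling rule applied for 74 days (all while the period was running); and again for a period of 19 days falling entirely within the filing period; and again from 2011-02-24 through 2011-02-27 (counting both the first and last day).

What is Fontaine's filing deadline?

104 days after 2010-11-17 is March 1, 2011.
Tolling adds 74 days: March 1, 2011 + 74 days = May 14, 2011.
Tolling adds 19 days: May 14, 2011 + 19 days = June 2, 2011.
From February 24, 2011 through February 27, 2011 inclusive is 4 days; tolling adds 4 days: June 2, 2011 + 4 days = June 6, 2011.
June 6, 2011 is a listed holiday. The next qualifying day is June 7, 2011.

June 7, 2011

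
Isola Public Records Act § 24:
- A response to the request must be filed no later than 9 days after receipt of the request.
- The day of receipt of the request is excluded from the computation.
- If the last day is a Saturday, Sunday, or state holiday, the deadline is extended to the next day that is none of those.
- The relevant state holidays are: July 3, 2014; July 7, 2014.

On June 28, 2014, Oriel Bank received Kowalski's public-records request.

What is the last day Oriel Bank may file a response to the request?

July 8, 2014

9 days after June 28, 2014 is July 7, 2014.
July 7, 2014 is a listed holiday. The next qualifying day is July 8, 2014.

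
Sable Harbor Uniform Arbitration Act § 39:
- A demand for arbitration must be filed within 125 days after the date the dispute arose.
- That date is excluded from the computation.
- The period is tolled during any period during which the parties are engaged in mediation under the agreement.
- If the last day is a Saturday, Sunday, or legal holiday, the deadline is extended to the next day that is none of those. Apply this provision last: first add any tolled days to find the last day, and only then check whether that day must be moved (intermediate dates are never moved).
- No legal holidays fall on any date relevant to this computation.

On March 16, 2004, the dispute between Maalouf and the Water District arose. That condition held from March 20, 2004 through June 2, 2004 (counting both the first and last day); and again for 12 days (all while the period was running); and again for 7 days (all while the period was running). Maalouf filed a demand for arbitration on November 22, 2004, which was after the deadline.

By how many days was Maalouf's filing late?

32 days

125 days after March 16, 2004 is July 19, 2004.
From March 20, 2004 through June 2, 2004 inclusive is 75 days; tolling adds 75 days: July 19, 2004 + 75 days = October 2, 2004.
Tolling adds 12 days: October 2, 2004 + 12 days = October 14, 2004.
Tolling adds 7 days: October 14, 2004 + 7 days = October 21, 2004.
October 21, 2004 is a Thursday and not a legal holiday, so no extension applies.
The deadline is October 21, 2004; from October 21, 2004 to November 22, 2004 is 32 days.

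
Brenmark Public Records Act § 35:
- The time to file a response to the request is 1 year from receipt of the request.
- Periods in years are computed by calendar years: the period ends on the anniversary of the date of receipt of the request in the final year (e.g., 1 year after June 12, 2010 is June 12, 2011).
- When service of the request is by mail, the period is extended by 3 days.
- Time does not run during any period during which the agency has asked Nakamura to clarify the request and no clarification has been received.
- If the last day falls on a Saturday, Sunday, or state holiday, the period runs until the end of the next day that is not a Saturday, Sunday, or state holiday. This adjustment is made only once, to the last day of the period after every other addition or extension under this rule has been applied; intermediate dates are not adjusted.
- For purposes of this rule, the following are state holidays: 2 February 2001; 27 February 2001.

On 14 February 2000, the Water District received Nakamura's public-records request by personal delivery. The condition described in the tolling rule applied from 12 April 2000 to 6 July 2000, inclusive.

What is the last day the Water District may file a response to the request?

1 year after 14 February 2000 is February 14, 2001.
Service was not by mail, so no mail extension applies.
From April 12, 2000 through July 6, 2000 inclusive is 86 days; tolling adds 86 days: February 14, 2001 + 86 days = May 11, 2001.
May 11, 2001 is a Friday and not a state holiday, so no extension applies.

May 11, 2001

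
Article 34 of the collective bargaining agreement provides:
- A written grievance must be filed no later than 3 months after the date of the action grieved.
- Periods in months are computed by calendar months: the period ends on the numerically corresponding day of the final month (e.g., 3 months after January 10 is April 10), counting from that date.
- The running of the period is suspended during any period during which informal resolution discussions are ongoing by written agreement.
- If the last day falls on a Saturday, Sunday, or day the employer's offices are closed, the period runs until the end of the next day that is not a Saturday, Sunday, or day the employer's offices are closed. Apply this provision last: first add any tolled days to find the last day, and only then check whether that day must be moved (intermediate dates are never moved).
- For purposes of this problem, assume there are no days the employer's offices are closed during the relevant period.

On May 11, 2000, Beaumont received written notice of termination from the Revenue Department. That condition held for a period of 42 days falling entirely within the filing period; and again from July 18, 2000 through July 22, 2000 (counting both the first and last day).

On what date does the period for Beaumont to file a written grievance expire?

3 months after May 11, 2000 is August 11, 2000.
Tolling adds 42 days: August 11, 2000 + 42 days = September 22, 2000.
From July 18, 2000 through July 22, 2000 inclusive is 5 days; tolling adds 5 days: September 22, 2000 + 5 days = September 27, 2000.
September 27, 2000 is a Wednesday and not a day the employer's offices are closed, so no extension applies.

September 27, 2000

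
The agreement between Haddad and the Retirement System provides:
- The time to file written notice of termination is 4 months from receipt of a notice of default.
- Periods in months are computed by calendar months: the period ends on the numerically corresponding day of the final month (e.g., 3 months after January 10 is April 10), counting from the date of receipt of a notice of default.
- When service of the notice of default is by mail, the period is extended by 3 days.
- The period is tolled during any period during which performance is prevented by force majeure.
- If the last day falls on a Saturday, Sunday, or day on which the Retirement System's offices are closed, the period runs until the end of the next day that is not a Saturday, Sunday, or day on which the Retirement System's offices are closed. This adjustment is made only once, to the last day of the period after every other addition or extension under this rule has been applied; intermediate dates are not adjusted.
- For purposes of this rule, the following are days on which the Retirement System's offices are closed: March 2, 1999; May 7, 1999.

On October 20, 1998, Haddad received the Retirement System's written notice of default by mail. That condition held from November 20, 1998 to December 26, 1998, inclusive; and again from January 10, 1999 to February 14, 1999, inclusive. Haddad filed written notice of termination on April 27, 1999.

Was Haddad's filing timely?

4 months after October 20, 1998 is February 20, 1999.
Service was by mail, adding 3 days: February 20, 1999 + 3 days = February 23, 1999.
From November 20, 1998 through December 26, 1998 inclusive is 37 days; tolling adds 37 days: February 23, 1999 + 37 days = April 1, 1999.
From January 10, 1999 through February 14, 1999 inclusive is 36 days; tolling adds 36 days: April 1, 1999 + 36 days = May 7, 1999.
May 7, 1999 is a listed holiday; May 8, 1999 is Saturday; May 9, 1999 is Sunday. The next qualifying day is May 10, 1999.
The deadline is May 10, 1999; the filing on April 27, 1999 is on or before that date.

Yes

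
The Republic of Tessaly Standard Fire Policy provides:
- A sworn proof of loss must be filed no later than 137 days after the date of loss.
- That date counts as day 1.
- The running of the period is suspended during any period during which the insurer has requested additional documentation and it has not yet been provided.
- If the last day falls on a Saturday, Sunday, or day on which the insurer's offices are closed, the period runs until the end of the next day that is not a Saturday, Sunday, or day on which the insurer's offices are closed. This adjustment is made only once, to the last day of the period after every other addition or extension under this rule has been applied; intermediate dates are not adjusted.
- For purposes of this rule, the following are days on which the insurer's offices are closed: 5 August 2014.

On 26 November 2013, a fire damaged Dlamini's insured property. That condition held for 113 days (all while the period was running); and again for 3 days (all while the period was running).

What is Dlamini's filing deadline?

Counting 26 November 2013 as day 1, day 137 is April 11, 2014.
Tolling adds 113 days: April 11, 2014 + 113 days = August 2, 2014.
Tolling adds 3 days: August 2, 2014 + 3 days = August 5, 2014.
August 5, 2014 is a listed holiday. The next qualifying day is August 6, 2014.

August 6, 2014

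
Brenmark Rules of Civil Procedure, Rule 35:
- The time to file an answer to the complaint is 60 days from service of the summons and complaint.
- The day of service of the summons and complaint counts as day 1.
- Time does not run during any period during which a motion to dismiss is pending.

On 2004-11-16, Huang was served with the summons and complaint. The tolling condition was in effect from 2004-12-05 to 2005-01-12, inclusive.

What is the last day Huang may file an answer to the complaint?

February 22, 2005

Counting 2004-11-16 as day 1, day 60 is January 14, 2005.
From December 5, 2004 through January 12, 2005 inclusive is 39 days; tolling adds 39 days: January 14, 2005 + 39 days = February 22, 2005.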